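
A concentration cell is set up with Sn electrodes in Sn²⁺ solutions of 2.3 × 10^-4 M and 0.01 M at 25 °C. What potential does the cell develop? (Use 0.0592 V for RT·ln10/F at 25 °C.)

0.048 V

Both half-cells are Sn²⁺/Sn, so E°_cell = 0. The concentrated side is the cathode; the cell reaction moves Sn²⁺ from high to low concentration with n = 2.
Q = [Sn²⁺]_dilute/[Sn²⁺]_conc = 2.3 × 10^-4/0.01 = 0.0230.
E = 0 − (0.0592/2) log Q = −(0.0592/2)(-1.638) = 0.0485 V.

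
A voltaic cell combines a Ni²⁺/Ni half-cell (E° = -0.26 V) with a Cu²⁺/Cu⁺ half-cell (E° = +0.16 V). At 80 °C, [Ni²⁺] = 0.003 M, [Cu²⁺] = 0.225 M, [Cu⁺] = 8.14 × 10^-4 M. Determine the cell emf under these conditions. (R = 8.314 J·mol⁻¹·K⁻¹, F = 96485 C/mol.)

0.679 V

The Cu²⁺/Cu⁺ couple has the higher reduction potential and acts as the cathode, so E°_cell = +0.16 − (-0.26) = 0.42 V.
Balancing electrons gives n = 2; the reaction quotient is Q = [Ni²⁺]·[Cu⁺]^2/[Cu²⁺]^2 = 3.93 × 10^-8.
E = E° − (RT/nF) ln Q = 0.42 − (8.314×353)/(2×96485) × (-17.053) = 0.420 + 0.259 = 0.679 V.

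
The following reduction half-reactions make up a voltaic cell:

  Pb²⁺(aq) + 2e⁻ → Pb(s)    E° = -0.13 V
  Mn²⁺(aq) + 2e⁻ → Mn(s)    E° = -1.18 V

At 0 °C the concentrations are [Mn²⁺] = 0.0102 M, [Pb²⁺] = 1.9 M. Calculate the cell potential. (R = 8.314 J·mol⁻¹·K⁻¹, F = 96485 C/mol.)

The Pb²⁺/Pb couple has the higher reduction potential and acts as the cathode, so E°_cell = -0.13 − (-1.18) = 1.05 V.
Balancing electrons gives n = 2; the reaction quotient is Q = [Mn²⁺]/[Pb²⁺] = 0.00537.
E = E° − (RT/nF) ln Q = 1.05 − (8.314×273)/(2×96485) × (-5.227) = 1.050 + 0.061 = 1.111 V.

1.11 V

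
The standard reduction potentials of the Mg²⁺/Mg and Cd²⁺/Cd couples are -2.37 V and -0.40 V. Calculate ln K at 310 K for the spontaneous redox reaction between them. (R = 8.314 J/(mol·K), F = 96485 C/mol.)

E°_cell = -0.40 − (-2.37) = 1.97 V, with n = 2 electrons transferred.
At equilibrium E = 0, so the Nernst equation gives ln K = nFE°/RT = (2)(96485)(1.97)/((8.314)(310)) = 147.50.

ln K = 147.5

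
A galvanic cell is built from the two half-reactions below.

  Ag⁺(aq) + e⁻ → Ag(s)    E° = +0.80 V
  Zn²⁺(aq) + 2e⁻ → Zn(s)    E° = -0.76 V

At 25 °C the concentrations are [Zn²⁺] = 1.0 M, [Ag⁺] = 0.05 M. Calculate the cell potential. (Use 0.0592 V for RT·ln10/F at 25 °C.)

1.48 V

The Ag⁺/Ag couple has the higher reduction potential and acts as the cathode, so E°_cell = +0.80 − (-0.76) = 1.56 V.
Balancing electrons gives n = 2; the reaction quotient is Q = [Zn²⁺]/[Ag⁺]^2 = 400.
At 25 °C, E = E° − (0.0592/n) log Q = 1.56 − (0.0592/2)(2.602) = 1.560 − 0.077 = 1.483 V.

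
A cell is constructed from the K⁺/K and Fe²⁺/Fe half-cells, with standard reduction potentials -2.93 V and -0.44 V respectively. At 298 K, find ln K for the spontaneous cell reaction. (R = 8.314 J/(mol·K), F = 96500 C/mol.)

E°_cell = -0.44 − (-2.93) = 2.49 V, with n = 2 electrons transferred.
At equilibrium E = 0, so the Nernst equation gives ln K = nFE°/RT = (2)(96500)(2.49)/((8.314)(298)) = 193.97.

ln K = 194.0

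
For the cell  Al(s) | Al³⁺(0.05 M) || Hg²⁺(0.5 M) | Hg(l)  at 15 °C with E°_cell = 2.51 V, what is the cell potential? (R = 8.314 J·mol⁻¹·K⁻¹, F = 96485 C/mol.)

2.53 V

Balancing electrons gives n = 6; the reaction quotient is Q = [Al³⁺]^2/[Hg²⁺]^3 = 0.0200.
E = E° − (RT/nF) ln Q = 2.51 − (8.314×288)/(6×96485) × (-3.912) = 2.510 + 0.016 = 2.526 V.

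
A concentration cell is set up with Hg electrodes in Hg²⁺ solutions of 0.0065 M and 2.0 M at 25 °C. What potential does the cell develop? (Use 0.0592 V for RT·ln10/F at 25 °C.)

0.074 V

Both half-cells are Hg²⁺/Hg, so E°_cell = 0. The concentrated side is the cathode; the cell reaction moves Hg²⁺ from high to low concentration with n = 2.
Q = [Hg²⁺]_dilute/[Hg²⁺]_conc = 0.0065/2.0 = 0.00325.
E = 0 − (0.0592/2) log Q = −(0.0592/2)(-2.488) = 0.0736 V.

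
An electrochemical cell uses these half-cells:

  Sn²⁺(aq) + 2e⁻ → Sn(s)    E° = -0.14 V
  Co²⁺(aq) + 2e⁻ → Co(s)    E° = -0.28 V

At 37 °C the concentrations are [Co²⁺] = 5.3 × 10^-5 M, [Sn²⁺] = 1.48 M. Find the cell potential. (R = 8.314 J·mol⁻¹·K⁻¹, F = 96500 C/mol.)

The Sn²⁺/Sn couple has the higher reduction potential and acts as the cathode, so E°_cell = -0.14 − (-0.28) = 0.14 V.
Balancing electrons gives n = 2; the reaction quotient is Q = [Co²⁺]/[Sn²⁺] = 3.58 × 10^-5.
E = E° − (RT/nF) ln Q = 0.14 − (8.314×310)/(2×96500) × (-10.237) = 0.140 + 0.137 = 0.277 V.

0.277 V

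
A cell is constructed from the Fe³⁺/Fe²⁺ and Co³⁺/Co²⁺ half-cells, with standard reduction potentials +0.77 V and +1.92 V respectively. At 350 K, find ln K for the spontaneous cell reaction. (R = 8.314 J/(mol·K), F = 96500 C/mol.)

ln K = 38.1

E°_cell = +1.92 − (+0.77) = 1.15 V, with n = 1 electron transferred.
At equilibrium E = 0, so the Nernst equation gives ln K = nFE°/RT = (1)(96500)(1.15)/((8.314)(350)) = 38.14.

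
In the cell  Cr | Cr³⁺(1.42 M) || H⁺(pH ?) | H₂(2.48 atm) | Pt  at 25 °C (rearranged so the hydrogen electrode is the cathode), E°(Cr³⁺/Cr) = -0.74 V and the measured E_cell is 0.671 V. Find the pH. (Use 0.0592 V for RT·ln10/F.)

pH = 0.92

E°_cell = 0.74 V and n = 6.
log Q = n(E° − E)/0.0592 = 6×(0.74 − 0.671)/0.0592 = 6.993.
With Q = [Cr³⁺]^2·P(H₂)^3 / [H⁺]^6, solving for [H⁺] gives log[H⁺] = -0.918, so pH = 0.92.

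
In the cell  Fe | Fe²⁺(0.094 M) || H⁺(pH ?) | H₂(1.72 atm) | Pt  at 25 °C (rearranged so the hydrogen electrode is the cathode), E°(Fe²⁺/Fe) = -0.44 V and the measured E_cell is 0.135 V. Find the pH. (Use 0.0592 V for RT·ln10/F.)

pH = 5.55

E°_cell = 0.44 V and n = 2.
log Q = n(E° − E)/0.0592 = 2×(0.44 − 0.135)/0.0592 = 10.304.
With Q = [Fe²⁺]·P(H₂) / [H⁺]^2, solving for [H⁺] gives log[H⁺] = -5.548, so pH = 5.55.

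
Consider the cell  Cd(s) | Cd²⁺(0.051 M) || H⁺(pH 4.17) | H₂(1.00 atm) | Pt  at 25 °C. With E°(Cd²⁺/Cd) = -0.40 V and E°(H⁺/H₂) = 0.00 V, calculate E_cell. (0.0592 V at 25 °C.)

The hydrogen couple is the cathode, so E°_cell = 0.40 V; n = 2.
[H⁺] = 10^(−4.17) = 6.8 × 10^-5 M, and Q = [Cd²⁺]·P(H₂) / [H⁺]^2 = 1.12 × 10^7.
E = E° − (0.0592/2) log Q = 0.40 − (0.0592/2)(7.048) = 0.191 V.

0.19 V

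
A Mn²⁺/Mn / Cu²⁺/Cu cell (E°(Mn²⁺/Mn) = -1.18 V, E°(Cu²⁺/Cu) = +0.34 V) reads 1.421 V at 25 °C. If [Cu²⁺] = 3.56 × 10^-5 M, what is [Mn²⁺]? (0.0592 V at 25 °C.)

0.079 M

From the Nernst equation, log Q = n(E° − E)/0.0592 = 2(1.52 − 1.421)/0.0592 = 3.345, so Q = 2210.
With Q = [Mn²⁺]/[Cu²⁺] and the known concentrations, [Mn²⁺] in the numerator gives [Mn²⁺] = 0.079 M.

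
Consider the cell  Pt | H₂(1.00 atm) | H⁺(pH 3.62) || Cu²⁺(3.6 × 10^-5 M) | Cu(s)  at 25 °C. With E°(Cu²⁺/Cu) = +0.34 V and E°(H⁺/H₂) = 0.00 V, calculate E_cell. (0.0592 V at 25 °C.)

The Cu²⁺/Cu couple is the cathode, so E°_cell = 0.34 V; n = 2.
[H⁺] = 10^(−3.62) = 2.4 × 10^-4 M, and Q = [H⁺]^2 / ([Cu²⁺]·P(H₂)) = 0.00160.
E = E° − (0.0592/2) log Q = 0.34 − (0.0592/2)(-2.796) = 0.423 V.

0.42 V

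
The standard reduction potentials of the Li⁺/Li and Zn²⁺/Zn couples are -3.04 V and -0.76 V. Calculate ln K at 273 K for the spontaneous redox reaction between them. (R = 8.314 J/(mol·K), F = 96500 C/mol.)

E°_cell = -0.76 − (-3.04) = 2.28 V, with n = 2 electrons transferred.
At equilibrium E = 0, so the Nernst equation gives ln K = nFE°/RT = (2)(96500)(2.28)/((8.314)(273)) = 193.87.

ln K = 193.9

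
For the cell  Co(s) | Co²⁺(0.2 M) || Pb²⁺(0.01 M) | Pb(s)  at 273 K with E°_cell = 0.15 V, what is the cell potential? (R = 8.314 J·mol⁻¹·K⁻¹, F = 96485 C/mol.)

Balancing electrons gives n = 2; the reaction quotient is Q = [Co²⁺]/[Pb²⁺] = 20.0.
E = E° − (RT/nF) ln Q = 0.15 − (8.314×273)/(2×96485) × (2.996) = 0.150 − 0.035 = 0.115 V.

0.115 V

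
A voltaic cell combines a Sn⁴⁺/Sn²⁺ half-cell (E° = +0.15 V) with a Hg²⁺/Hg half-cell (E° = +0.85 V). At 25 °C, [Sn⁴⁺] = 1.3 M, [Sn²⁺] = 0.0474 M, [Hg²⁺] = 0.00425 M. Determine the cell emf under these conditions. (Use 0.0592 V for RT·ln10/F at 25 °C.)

0.587 V

The Hg²⁺/Hg couple has the higher reduction potential and acts as the cathode, so E°_cell = +0.85 − (+0.15) = 0.70 V.
Balancing electrons gives n = 2; the reaction quotient is Q = [Sn⁴⁺]/([Sn²⁺]·[Hg²⁺]) = 6450.
At 25 °C, E = E° − (0.0592/n) log Q = 0.70 − (0.0592/2)(3.810) = 0.700 − 0.113 = 0.587 V.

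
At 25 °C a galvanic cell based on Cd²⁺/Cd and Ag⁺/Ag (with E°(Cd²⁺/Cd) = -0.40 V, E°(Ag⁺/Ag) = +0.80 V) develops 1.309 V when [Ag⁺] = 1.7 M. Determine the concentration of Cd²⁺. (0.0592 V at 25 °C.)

6 × 10^-4 M

From the Nernst equation, log Q = n(E° − E)/0.0592 = 2(1.20 − 1.309)/0.0592 = -3.682, so Q = 2.08 × 10^-4.
With Q = [Cd²⁺]/[Ag⁺]^2 and the known concentrations, [Cd²⁺] in the numerator gives [Cd²⁺] = 6 × 10^-4 M.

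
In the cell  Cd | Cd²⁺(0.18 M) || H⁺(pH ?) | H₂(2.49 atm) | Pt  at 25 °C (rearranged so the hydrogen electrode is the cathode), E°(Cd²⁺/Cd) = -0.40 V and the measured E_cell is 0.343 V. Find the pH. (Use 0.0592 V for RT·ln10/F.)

pH = 1.14

E°_cell = 0.40 V and n = 2.
log Q = n(E° − E)/0.0592 = 2×(0.40 − 0.343)/0.0592 = 1.926.
With Q = [Cd²⁺]·P(H₂) / [H⁺]^2, solving for [H⁺] gives log[H⁺] = -1.137, so pH = 1.14.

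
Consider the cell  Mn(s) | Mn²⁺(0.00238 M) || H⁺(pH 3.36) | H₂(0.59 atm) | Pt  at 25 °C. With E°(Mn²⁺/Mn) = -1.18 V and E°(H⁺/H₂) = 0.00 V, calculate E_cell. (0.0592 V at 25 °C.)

The hydrogen couple is the cathode, so E°_cell = 1.18 V; n = 2.
[H⁺] = 10^(−3.36) = 4.4 × 10^-4 M, and Q = [Mn²⁺]·P(H₂) / [H⁺]^2 = 7370.
E = E° − (0.0592/2) log Q = 1.18 − (0.0592/2)(3.867) = 1.066 V.

1.07 V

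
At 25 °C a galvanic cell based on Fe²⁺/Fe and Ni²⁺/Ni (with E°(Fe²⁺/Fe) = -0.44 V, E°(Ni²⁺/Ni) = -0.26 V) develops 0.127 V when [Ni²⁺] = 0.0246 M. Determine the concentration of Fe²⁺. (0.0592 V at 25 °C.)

From the Nernst equation, log Q = n(E° − E)/0.0592 = 2(0.18 − 0.127)/0.0592 = 1.791, so Q = 61.7.
With Q = [Fe²⁺]/[Ni²⁺] and the known concentrations, [Fe²⁺] in the numerator gives [Fe²⁺] = 1.5 M.

1.5 M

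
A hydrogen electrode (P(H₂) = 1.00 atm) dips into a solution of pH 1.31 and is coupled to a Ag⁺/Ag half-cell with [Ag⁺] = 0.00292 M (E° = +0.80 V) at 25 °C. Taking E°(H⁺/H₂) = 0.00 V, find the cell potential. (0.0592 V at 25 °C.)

The Ag⁺/Ag couple is the cathode, so E°_cell = 0.80 V; n = 2.
[H⁺] = 10^(−1.31) = 0.049 M, and Q = [H⁺]^2 / ([Ag⁺]^2·P(H₂)) = 281.
E = E° − (0.0592/2) log Q = 0.80 − (0.0592/2)(2.449) = 0.728 V.

0.73 V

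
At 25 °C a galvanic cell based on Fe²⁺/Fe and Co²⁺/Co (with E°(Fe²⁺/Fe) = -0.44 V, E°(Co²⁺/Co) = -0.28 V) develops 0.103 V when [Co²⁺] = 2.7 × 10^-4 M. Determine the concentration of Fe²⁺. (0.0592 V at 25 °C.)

0.023 M

From the Nernst equation, log Q = n(E° − E)/0.0592 = 2(0.16 − 0.103)/0.0592 = 1.926, so Q = 84.3.
With Q = [Fe²⁺]/[Co²⁺] and the known concentrations, [Fe²⁺] in the numerator gives [Fe²⁺] = 0.023 M.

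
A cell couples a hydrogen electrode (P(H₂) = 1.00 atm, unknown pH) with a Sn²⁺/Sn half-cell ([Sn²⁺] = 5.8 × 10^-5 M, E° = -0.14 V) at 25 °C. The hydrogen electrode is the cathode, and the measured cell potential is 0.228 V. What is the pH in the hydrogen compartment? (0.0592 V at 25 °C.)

pH = 0.63

E°_cell = 0.14 V and n = 2.
log Q = n(E° − E)/0.0592 = 2×(0.14 − 0.228)/0.0592 = -2.973.
With Q = [Sn²⁺]·P(H₂) / [H⁺]^2, solving for [H⁺] gives log[H⁺] = -0.632, so pH = 0.63.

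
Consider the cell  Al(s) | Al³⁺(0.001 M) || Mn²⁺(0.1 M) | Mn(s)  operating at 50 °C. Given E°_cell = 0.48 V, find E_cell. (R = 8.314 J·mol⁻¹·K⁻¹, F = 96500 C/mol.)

0.512 V

Balancing electrons gives n = 6; the reaction quotient is Q = [Al³⁺]^2/[Mn²⁺]^3 = 0.00100.
E = E° − (RT/nF) ln Q = 0.48 − (8.314×323)/(6×96500) × (-6.908) = 0.480 + 0.032 = 0.512 V.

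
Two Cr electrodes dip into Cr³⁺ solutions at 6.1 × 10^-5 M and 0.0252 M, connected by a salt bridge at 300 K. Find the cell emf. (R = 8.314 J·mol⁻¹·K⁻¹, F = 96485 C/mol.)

0.052 V

Both half-cells are Cr³⁺/Cr, so E°_cell = 0. The concentrated side is the cathode; the cell reaction moves Cr³⁺ from high to low concentration with n = 3.
Q = [Cr³⁺]_dilute/[Cr³⁺]_conc = 6.1 × 10^-5/0.0252 = 0.00242.
E = 0 − (RT/nF) ln Q = −((8.314×300)/(3×96485))(-6.024) = 0.0519 V.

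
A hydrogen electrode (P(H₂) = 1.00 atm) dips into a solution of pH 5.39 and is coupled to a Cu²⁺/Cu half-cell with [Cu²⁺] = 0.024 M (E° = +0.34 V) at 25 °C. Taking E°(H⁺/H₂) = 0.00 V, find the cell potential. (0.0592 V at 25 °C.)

The Cu²⁺/Cu couple is the cathode, so E°_cell = 0.34 V; n = 2.
[H⁺] = 10^(−5.39) = 4.1 × 10^-6 M, and Q = [H⁺]^2 / ([Cu²⁺]·P(H₂)) = 6.91 × 10^-10.
E = E° − (0.0592/2) log Q = 0.34 − (0.0592/2)(-9.160) = 0.611 V.

0.61 V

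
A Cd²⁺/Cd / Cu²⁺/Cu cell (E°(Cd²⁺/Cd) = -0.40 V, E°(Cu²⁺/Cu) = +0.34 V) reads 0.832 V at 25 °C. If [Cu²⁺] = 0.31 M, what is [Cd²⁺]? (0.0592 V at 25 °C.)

From the Nernst equation, log Q = n(E° − E)/0.0592 = 2(0.74 − 0.832)/0.0592 = -3.108, so Q = 7.8 × 10^-4.
With Q = [Cd²⁺]/[Cu²⁺] and the known concentrations, [Cd²⁺] in the numerator gives [Cd²⁺] = 2.4 × 10^-4 M.

2.4 × 10^-4 M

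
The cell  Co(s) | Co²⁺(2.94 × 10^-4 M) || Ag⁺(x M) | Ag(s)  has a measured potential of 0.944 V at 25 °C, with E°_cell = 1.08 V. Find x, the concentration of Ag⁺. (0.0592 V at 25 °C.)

8.6 × 10^-5 M

From the Nernst equation, log Q = n(E° − E)/0.0592 = 2(1.08 − 0.944)/0.0592 = 4.595, so Q = 3.93 × 10^4.
With Q = [Co²⁺]/[Ag⁺]^2 and the known concentrations, [Ag⁺]^2 in the denominator gives [Ag⁺] = 8.6 × 10^-5 M.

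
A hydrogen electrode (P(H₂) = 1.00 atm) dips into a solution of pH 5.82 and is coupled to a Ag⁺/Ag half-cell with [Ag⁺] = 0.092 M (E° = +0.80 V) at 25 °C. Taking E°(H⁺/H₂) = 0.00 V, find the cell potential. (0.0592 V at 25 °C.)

The Ag⁺/Ag couple is the cathode, so E°_cell = 0.80 V; n = 2.
[H⁺] = 10^(−5.82) = 1.5 × 10^-6 M, and Q = [H⁺]^2 / ([Ag⁺]^2·P(H₂)) = 2.71 × 10^-10.
E = E° − (0.0592/2) log Q = 0.80 − (0.0592/2)(-9.568) = 1.083 V.

1.08 V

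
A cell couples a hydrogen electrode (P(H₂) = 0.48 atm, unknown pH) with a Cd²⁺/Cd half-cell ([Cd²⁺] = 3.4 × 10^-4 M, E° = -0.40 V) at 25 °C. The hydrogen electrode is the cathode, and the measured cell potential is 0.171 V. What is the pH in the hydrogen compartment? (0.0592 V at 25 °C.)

E°_cell = 0.40 V and n = 2.
log Q = n(E° − E)/0.0592 = 2×(0.40 − 0.171)/0.0592 = 7.736.
With Q = [Cd²⁺]·P(H₂) / [H⁺]^2, solving for [H⁺] gives log[H⁺] = -5.762, so pH = 5.76.

pH = 5.76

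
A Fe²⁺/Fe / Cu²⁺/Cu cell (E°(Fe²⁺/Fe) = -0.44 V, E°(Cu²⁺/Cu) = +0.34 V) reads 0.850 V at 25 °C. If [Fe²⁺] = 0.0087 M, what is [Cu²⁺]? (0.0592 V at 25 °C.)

From the Nernst equation, log Q = n(E° − E)/0.0592 = 2(0.78 − 0.850)/0.0592 = -2.365, so Q = 0.00432.
With Q = [Fe²⁺]/[Cu²⁺] and the known concentrations, [Cu²⁺] in the denominator gives [Cu²⁺] = 2.0 M.

2.0 M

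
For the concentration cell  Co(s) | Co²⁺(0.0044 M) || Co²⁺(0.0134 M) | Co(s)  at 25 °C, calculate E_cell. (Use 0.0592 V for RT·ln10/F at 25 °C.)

Both half-cells are Co²⁺/Co, so E°_cell = 0. The concentrated side is the cathode; the cell reaction moves Co²⁺ from high to low concentration with n = 2.
Q = [Co²⁺]_dilute/[Co²⁺]_conc = 0.0044/0.0134 = 0.328.
E = 0 − (0.0592/2) log Q = −(0.0592/2)(-0.484) = 0.0143 V.

0.014 V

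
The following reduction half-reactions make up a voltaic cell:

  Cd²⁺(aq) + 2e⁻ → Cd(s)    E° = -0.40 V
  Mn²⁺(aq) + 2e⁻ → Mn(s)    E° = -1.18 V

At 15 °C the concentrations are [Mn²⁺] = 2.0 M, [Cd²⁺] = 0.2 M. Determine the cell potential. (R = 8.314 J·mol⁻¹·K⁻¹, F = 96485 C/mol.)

The Cd²⁺/Cd couple has the higher reduction potential and acts as the cathode, so E°_cell = -0.40 − (-1.18) = 0.78 V.
Balancing electrons gives n = 2; the reaction quotient is Q = [Mn²⁺]/[Cd²⁺] = 10.0.
E = E° − (RT/nF) ln Q = 0.78 − (8.314×288)/(2×96485) × (2.303) = 0.780 − 0.029 = 0.751 V.

0.751 V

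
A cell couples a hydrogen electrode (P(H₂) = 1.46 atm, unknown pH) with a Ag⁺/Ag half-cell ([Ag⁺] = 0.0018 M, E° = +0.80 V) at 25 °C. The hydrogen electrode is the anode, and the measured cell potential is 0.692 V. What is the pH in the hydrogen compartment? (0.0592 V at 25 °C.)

E°_cell = 0.80 V and n = 2.
log Q = n(E° − E)/0.0592 = 2×(0.80 − 0.692)/0.0592 = 3.649.
With Q = [H⁺]^2 / ([Ag⁺]^2·P(H₂)), solving for [H⁺] gives log[H⁺] = -0.838, so pH = 0.84.

pH = 0.84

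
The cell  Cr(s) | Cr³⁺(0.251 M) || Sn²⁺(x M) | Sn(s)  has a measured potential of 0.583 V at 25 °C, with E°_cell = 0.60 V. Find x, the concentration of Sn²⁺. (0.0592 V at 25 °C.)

From the Nernst equation, log Q = n(E° − E)/0.0592 = 6(0.60 − 0.583)/0.0592 = 1.723, so Q = 52.8.
With Q = [Cr³⁺]^2/[Sn²⁺]^3 and the known concentrations, [Sn²⁺]^3 in the denominator gives [Sn²⁺] = 0.11 M.

0.11 M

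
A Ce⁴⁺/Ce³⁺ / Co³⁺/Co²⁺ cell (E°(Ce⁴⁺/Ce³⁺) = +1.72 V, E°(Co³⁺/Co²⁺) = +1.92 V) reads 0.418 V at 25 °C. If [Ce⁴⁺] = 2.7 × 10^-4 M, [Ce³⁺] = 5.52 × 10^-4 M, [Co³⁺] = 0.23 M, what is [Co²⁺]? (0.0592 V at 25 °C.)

9.8 × 10^-5 M

From the Nernst equation, log Q = n(E° − E)/0.0592 = 1(0.20 − 0.418)/0.0592 = -3.682, so Q = 2.08 × 10^-4.
With Q = [Ce⁴⁺]·[Co²⁺]/([Ce³⁺]·[Co³⁺]) and the known concentrations, [Co²⁺] in the numerator gives [Co²⁺] = 9.8 × 10^-5 M.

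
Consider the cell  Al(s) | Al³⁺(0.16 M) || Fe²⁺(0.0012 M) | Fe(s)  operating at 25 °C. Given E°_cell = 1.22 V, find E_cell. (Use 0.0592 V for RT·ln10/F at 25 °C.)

1.15 V

Balancing electrons gives n = 6; the reaction quotient is Q = [Al³⁺]^2/[Fe²⁺]^3 = 1.48 × 10^7.
At 25 °C, E = E° − (0.0592/n) log Q = 1.22 − (0.0592/6)(7.171) = 1.220 − 0.071 = 1.149 V.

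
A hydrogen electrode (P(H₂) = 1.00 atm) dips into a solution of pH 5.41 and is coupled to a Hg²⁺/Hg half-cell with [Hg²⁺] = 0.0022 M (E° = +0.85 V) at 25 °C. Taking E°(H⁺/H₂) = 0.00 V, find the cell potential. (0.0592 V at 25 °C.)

1.09 V

The Hg²⁺/Hg couple is the cathode, so E°_cell = 0.85 V; n = 2.
[H⁺] = 10^(−5.41) = 3.9 × 10^-6 M, and Q = [H⁺]^2 / ([Hg²⁺]·P(H₂)) = 6.88 × 10^-9.
E = E° − (0.0592/2) log Q = 0.85 − (0.0592/2)(-8.162) = 1.092 V.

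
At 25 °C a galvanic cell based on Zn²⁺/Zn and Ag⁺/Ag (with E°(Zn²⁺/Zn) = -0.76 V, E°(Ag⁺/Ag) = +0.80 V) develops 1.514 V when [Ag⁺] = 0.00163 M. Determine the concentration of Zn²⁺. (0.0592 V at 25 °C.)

9.5 × 10^-5 M

From the Nernst equation, log Q = n(E° − E)/0.0592 = 2(1.56 − 1.514)/0.0592 = 1.554, so Q = 35.8.
With Q = [Zn²⁺]/[Ag⁺]^2 and the known concentrations, [Zn²⁺] in the numerator gives [Zn²⁺] = 9.5 × 10^-5 M.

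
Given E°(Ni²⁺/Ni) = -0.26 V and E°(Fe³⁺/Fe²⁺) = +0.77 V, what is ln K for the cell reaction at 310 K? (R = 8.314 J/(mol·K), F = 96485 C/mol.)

E°_cell = +0.77 − (-0.26) = 1.03 V, with n = 2 electrons transferred.
At equilibrium E = 0, so the Nernst equation gives ln K = nFE°/RT = (2)(96485)(1.03)/((8.314)(310)) = 77.12.

ln K = 77.1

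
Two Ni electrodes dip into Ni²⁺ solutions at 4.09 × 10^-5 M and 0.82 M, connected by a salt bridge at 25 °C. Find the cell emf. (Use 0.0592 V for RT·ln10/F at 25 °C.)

0.13 V

Both half-cells are Ni²⁺/Ni, so E°_cell = 0. The concentrated side is the cathode; the cell reaction moves Ni²⁺ from high to low concentration with n = 2.
Q = [Ni²⁺]_dilute/[Ni²⁺]_conc = 4.09 × 10^-5/0.82 = 4.99 × 10^-5.
E = 0 − (0.0592/2) log Q = −(0.0592/2)(-4.302) = 0.1273 V.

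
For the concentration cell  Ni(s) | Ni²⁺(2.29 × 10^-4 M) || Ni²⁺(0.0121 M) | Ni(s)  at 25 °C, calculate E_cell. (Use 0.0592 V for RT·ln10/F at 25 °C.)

Both half-cells are Ni²⁺/Ni, so E°_cell = 0. The concentrated side is the cathode; the cell reaction moves Ni²⁺ from high to low concentration with n = 2.
Q = [Ni²⁺]_dilute/[Ni²⁺]_conc = 2.29 × 10^-4/0.0121 = 0.0189.
E = 0 − (0.0592/2) log Q = −(0.0592/2)(-1.723) = 0.0510 V.

0.051 V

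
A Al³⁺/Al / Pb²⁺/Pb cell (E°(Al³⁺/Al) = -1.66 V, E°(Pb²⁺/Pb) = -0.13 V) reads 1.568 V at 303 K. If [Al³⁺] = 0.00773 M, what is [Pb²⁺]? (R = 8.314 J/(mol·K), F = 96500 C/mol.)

From the Nernst equation, ln Q = nF(E° − E)/RT = 6×96500×(1.53 − 1.568)/(8.314×303) = -8.734, so Q = 1.61 × 10^-4.
With Q = [Al³⁺]^2/[Pb²⁺]^3 and the known concentrations, [Pb²⁺]^3 in the denominator gives [Pb²⁺] = 0.72 M.

0.72 M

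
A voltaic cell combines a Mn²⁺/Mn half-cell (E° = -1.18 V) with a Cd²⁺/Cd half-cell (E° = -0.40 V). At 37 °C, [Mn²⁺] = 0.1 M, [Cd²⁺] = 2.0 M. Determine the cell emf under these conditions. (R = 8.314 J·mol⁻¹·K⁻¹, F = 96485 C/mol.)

0.820 V

The Cd²⁺/Cd couple has the higher reduction potential and acts as the cathode, so E°_cell = -0.40 − (-1.18) = 0.78 V.
Balancing electrons gives n = 2; the reaction quotient is Q = [Mn²⁺]/[Cd²⁺] = 0.0500.
E = E° − (RT/nF) ln Q = 0.78 − (8.314×310)/(2×96485) × (-2.996) = 0.780 + 0.040 = 0.820 V.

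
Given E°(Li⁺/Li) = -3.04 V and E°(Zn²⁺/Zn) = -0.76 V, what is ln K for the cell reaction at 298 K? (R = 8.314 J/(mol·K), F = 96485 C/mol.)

ln K = 177.6

E°_cell = -0.76 − (-3.04) = 2.28 V, with n = 2 electrons transferred.
At equilibrium E = 0, so the Nernst equation gives ln K = nFE°/RT = (2)(96485)(2.28)/((8.314)(298)) = 177.58.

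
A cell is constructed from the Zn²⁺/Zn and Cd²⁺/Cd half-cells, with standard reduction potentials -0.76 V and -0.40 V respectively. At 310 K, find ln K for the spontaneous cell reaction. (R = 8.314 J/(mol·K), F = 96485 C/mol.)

ln K = 27.0

E°_cell = -0.40 − (-0.76) = 0.36 V, with n = 2 electrons transferred.
At equilibrium E = 0, so the Nernst equation gives ln K = nFE°/RT = (2)(96485)(0.36)/((8.314)(310)) = 26.95.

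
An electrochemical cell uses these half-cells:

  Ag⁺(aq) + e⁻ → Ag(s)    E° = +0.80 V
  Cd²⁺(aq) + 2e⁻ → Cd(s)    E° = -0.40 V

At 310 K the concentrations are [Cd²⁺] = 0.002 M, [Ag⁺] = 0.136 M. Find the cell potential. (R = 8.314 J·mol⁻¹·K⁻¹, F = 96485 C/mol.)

The Ag⁺/Ag couple has the higher reduction potential and acts as the cathode, so E°_cell = +0.80 − (-0.40) = 1.20 V.
Balancing electrons gives n = 2; the reaction quotient is Q = [Cd²⁺]/[Ag⁺]^2 = 0.108.
E = E° − (RT/nF) ln Q = 1.20 − (8.314×310)/(2×96485) × (-2.224) = 1.200 + 0.030 = 1.230 V.

1.23 V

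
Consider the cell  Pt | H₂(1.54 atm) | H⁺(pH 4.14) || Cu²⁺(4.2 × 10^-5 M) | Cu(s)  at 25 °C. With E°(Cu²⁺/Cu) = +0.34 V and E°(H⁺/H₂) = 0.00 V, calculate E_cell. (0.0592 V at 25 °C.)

0.46 V

The Cu²⁺/Cu couple is the cathode, so E°_cell = 0.34 V; n = 2.
[H⁺] = 10^(−4.14) = 7.2 × 10^-5 M, and Q = [H⁺]^2 / ([Cu²⁺]·P(H₂)) = 8.11 × 10^-5.
E = E° − (0.0592/2) log Q = 0.34 − (0.0592/2)(-4.091) = 0.461 V.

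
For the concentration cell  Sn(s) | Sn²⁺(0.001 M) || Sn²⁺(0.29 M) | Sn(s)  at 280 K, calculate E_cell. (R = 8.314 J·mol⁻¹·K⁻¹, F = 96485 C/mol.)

0.068 V

Both half-cells are Sn²⁺/Sn, so E°_cell = 0. The concentrated side is the cathode; the cell reaction moves Sn²⁺ from high to low concentration with n = 2.
Q = [Sn²⁺]_dilute/[Sn²⁺]_conc = 0.001/0.29 = 0.00345.
E = 0 − (RT/nF) ln Q = −((8.314×280)/(2×96485))(-5.670) = 0.0684 V.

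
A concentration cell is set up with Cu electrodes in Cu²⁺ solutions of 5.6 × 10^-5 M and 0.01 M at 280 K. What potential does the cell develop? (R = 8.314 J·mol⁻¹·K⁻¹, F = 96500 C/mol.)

Both half-cells are Cu²⁺/Cu, so E°_cell = 0. The concentrated side is the cathode; the cell reaction moves Cu²⁺ from high to low concentration with n = 2.
Q = [Cu²⁺]_dilute/[Cu²⁺]_conc = 5.6 × 10^-5/0.01 = 0.00560.
E = 0 − (RT/nF) ln Q = −((8.314×280)/(2×96500))(-5.185) = 0.0625 V.

0.063 V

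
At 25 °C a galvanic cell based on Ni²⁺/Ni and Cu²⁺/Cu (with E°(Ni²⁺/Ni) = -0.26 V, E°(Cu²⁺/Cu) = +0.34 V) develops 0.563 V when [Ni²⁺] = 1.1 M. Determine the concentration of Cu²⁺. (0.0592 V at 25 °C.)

0.062 M

From the Nernst equation, log Q = n(E° − E)/0.0592 = 2(0.60 − 0.563)/0.0592 = 1.250, so Q = 17.8.
With Q = [Ni²⁺]/[Cu²⁺] and the known concentrations, [Cu²⁺] in the denominator gives [Cu²⁺] = 0.062 M.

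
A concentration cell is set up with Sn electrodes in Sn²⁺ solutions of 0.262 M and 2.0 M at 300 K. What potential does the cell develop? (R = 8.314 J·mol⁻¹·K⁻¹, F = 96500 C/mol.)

Both half-cells are Sn²⁺/Sn, so E°_cell = 0. The concentrated side is the cathode; the cell reaction moves Sn²⁺ from high to low concentration with n = 2.
Q = [Sn²⁺]_dilute/[Sn²⁺]_conc = 0.262/2.0 = 0.131.
E = 0 − (RT/nF) ln Q = −((8.314×300)/(2×96500))(-2.033) = 0.0263 V.

0.026 V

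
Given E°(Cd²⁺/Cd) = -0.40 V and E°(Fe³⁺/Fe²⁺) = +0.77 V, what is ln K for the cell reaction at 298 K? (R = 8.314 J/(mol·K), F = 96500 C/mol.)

ln K = 91.1

E°_cell = +0.77 − (-0.40) = 1.17 V, with n = 2 electrons transferred.
At equilibrium E = 0, so the Nernst equation gives ln K = nFE°/RT = (2)(96500)(1.17)/((8.314)(298)) = 91.14.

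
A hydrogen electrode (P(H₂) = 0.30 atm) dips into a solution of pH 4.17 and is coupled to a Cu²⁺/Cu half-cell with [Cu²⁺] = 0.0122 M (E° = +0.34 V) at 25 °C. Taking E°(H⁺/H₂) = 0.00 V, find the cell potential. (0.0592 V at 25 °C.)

0.51 V

The Cu²⁺/Cu couple is the cathode, so E°_cell = 0.34 V; n = 2.
[H⁺] = 10^(−4.17) = 6.8 × 10^-5 M, and Q = [H⁺]^2 / ([Cu²⁺]·P(H₂)) = 1.25 × 10^-6.
E = E° − (0.0592/2) log Q = 0.34 − (0.0592/2)(-5.903) = 0.515 V.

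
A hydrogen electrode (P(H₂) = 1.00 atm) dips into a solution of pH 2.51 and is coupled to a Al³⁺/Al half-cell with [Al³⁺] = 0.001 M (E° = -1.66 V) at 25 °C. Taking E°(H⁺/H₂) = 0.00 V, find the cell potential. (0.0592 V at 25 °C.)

The hydrogen couple is the cathode, so E°_cell = 1.66 V; n = 6.
[H⁺] = 10^(−2.51) = 0.0031 M, and Q = [Al³⁺]^2·P(H₂)^3 / [H⁺]^6 = 1.15 × 10^9.
E = E° − (0.0592/6) log Q = 1.66 − (0.0592/6)(9.060) = 1.571 V.

1.57 V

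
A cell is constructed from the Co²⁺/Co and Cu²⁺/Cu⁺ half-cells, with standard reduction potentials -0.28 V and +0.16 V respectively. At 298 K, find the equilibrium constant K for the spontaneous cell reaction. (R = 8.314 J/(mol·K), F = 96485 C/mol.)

7.6 × 10^14

E°_cell = +0.16 − (-0.28) = 0.44 V, with n = 2 electrons transferred.
At equilibrium E = 0, so the Nernst equation gives ln K = nFE°/RT = (2)(96485)(0.44)/((8.314)(298)) = 34.27.
K = e^34.27 = 7.6 × 10^14.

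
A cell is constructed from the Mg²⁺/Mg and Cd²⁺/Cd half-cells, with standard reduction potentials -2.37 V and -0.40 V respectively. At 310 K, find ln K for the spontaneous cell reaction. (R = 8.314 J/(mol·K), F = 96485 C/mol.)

ln K = 147.5

E°_cell = -0.40 − (-2.37) = 1.97 V, with n = 2 electrons transferred.
At equilibrium E = 0, so the Nernst equation gives ln K = nFE°/RT = (2)(96485)(1.97)/((8.314)(310)) = 147.50.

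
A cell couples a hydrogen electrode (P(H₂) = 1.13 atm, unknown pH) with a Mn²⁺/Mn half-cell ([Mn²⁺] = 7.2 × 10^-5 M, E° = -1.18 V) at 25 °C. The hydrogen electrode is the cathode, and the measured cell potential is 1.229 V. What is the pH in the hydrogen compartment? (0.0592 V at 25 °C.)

pH = 1.22

E°_cell = 1.18 V and n = 2.
log Q = n(E° − E)/0.0592 = 2×(1.18 − 1.229)/0.0592 = -1.655.
With Q = [Mn²⁺]·P(H₂) / [H⁺]^2, solving for [H⁺] gives log[H⁺] = -1.217, so pH = 1.22.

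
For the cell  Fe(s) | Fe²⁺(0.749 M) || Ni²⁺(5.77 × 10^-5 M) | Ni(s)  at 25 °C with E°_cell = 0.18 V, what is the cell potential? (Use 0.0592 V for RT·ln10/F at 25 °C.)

0.058 V

Balancing electrons gives n = 2; the reaction quotient is Q = [Fe²⁺]/[Ni²⁺] = 1.3 × 10^4.
At 25 °C, E = E° − (0.0592/n) log Q = 0.18 − (0.0592/2)(4.113) = 0.180 − 0.122 = 0.058 V.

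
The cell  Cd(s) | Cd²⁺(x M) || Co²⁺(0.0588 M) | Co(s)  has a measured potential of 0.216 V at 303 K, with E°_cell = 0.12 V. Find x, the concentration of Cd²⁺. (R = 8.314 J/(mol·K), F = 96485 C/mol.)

3.8 × 10^-5 M

From the Nernst equation, ln Q = nF(E° − E)/RT = 2×96485×(0.12 − 0.216)/(8.314×303) = -7.354, so Q = 6.4 × 10^-4.
With Q = [Cd²⁺]/[Co²⁺] and the known concentrations, [Cd²⁺] in the numerator gives [Cd²⁺] = 3.8 × 10^-5 M.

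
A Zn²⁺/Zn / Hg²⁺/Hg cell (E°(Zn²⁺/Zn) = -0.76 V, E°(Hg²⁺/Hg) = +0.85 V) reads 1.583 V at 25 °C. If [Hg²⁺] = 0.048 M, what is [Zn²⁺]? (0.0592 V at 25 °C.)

0.39 M

From the Nernst equation, log Q = n(E° − E)/0.0592 = 2(1.61 − 1.583)/0.0592 = 0.912, so Q = 8.17.
With Q = [Zn²⁺]/[Hg²⁺] and the known concentrations, [Zn²⁺] in the numerator gives [Zn²⁺] = 0.39 M.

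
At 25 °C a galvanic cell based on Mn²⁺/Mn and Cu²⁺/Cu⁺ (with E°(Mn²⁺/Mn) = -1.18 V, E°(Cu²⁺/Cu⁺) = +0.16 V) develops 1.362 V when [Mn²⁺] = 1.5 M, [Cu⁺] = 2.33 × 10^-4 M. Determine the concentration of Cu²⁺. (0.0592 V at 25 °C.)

6.7 × 10^-4 M

From the Nernst equation, log Q = n(E° − E)/0.0592 = 2(1.34 − 1.362)/0.0592 = -0.743, so Q = 0.181.
With Q = [Mn²⁺]·[Cu⁺]^2/[Cu²⁺]^2 and the known concentrations, [Cu²⁺]^2 in the denominator gives [Cu²⁺] = 6.7 × 10^-4 M.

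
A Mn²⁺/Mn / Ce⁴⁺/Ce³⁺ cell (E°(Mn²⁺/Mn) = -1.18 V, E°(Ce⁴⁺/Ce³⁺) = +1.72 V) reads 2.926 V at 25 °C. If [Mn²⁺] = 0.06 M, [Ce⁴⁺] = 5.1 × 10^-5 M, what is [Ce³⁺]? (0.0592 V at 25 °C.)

7.6 × 10^-5 M

From the Nernst equation, log Q = n(E° − E)/0.0592 = 2(2.90 − 2.926)/0.0592 = -0.878, so Q = 0.132.
With Q = [Mn²⁺]·[Ce³⁺]^2/[Ce⁴⁺]^2 and the known concentrations, [Ce³⁺]^2 in the numerator gives [Ce³⁺] = 7.6 × 10^-5 M.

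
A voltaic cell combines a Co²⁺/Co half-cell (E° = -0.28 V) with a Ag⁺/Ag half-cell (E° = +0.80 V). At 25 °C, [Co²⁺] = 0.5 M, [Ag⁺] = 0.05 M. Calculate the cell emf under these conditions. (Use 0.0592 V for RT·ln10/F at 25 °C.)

The Ag⁺/Ag couple has the higher reduction potential and acts as the cathode, so E°_cell = +0.80 − (-0.28) = 1.08 V.
Balancing electrons gives n = 2; the reaction quotient is Q = [Co²⁺]/[Ag⁺]^2 = 200.
At 25 °C, E = E° − (0.0592/n) log Q = 1.08 − (0.0592/2)(2.301) = 1.080 − 0.068 = 1.012 V.

1.01 V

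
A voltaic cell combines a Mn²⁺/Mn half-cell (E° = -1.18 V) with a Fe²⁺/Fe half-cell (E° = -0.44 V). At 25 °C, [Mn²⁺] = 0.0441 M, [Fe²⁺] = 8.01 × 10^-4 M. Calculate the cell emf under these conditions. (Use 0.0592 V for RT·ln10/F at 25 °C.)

The Fe²⁺/Fe couple has the higher reduction potential and acts as the cathode, so E°_cell = -0.44 − (-1.18) = 0.74 V.
Balancing electrons gives n = 2; the reaction quotient is Q = [Mn²⁺]/[Fe²⁺] = 55.1.
At 25 °C, E = E° − (0.0592/n) log Q = 0.74 − (0.0592/2)(1.741) = 0.740 − 0.052 = 0.688 V.

0.688 V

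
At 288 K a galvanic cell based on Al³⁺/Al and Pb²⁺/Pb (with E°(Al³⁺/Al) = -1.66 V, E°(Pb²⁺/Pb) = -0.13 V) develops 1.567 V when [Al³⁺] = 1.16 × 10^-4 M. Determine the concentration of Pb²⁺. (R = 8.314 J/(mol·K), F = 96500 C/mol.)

From the Nernst equation, ln Q = nF(E° − E)/RT = 6×96500×(1.53 − 1.567)/(8.314×288) = -8.947, so Q = 1.3 × 10^-4.
With Q = [Al³⁺]^2/[Pb²⁺]^3 and the known concentrations, [Pb²⁺]^3 in the denominator gives [Pb²⁺] = 0.047 M.

0.047 M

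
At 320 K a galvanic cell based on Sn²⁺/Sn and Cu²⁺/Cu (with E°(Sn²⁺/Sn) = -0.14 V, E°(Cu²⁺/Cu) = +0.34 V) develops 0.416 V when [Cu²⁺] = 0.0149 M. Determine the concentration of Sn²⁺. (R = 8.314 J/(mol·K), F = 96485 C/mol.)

From the Nernst equation, ln Q = nF(E° − E)/RT = 2×96485×(0.48 − 0.416)/(8.314×320) = 4.642, so Q = 104.
With Q = [Sn²⁺]/[Cu²⁺] and the known concentrations, [Sn²⁺] in the numerator gives [Sn²⁺] = 1.5 M.

1.5 M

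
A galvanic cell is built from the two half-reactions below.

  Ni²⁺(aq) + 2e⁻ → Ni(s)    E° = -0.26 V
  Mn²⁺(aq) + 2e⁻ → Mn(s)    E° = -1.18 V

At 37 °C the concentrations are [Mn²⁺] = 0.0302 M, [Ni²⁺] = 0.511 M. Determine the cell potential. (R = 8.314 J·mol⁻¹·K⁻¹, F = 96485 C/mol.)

0.958 V

The Ni²⁺/Ni couple has the higher reduction potential and acts as the cathode, so E°_cell = -0.26 − (-1.18) = 0.92 V.
Balancing electrons gives n = 2; the reaction quotient is Q = [Mn²⁺]/[Ni²⁺] = 0.0591.
E = E° − (RT/nF) ln Q = 0.92 − (8.314×310)/(2×96485) × (-2.829) = 0.920 + 0.038 = 0.958 V.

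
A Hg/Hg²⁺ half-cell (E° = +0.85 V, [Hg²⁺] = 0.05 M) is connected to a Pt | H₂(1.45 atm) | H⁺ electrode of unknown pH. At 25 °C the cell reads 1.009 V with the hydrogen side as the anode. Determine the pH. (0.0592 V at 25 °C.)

E°_cell = 0.85 V and n = 2.
log Q = n(E° − E)/0.0592 = 2×(0.85 − 1.009)/0.0592 = -5.372.
With Q = [H⁺]^2 / ([Hg²⁺]·P(H₂)), solving for [H⁺] gives log[H⁺] = -3.256, so pH = 3.26.

pH = 3.26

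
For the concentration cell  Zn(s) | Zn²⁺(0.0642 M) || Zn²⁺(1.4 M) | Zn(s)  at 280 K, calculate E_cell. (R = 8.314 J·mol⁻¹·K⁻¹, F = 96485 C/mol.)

0.037 V

Both half-cells are Zn²⁺/Zn, so E°_cell = 0. The concentrated side is the cathode; the cell reaction moves Zn²⁺ from high to low concentration with n = 2.
Q = [Zn²⁺]_dilute/[Zn²⁺]_conc = 0.0642/1.4 = 0.0459.
E = 0 − (RT/nF) ln Q = −((8.314×280)/(2×96485))(-3.082) = 0.0372 V.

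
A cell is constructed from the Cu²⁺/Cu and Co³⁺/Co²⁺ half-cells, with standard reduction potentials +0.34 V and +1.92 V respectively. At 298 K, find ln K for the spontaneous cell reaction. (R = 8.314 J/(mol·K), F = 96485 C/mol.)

ln K = 123.1

E°_cell = +1.92 − (+0.34) = 1.58 V, with n = 2 electrons transferred.
At equilibrium E = 0, so the Nernst equation gives ln K = nFE°/RT = (2)(96485)(1.58)/((8.314)(298)) = 123.06.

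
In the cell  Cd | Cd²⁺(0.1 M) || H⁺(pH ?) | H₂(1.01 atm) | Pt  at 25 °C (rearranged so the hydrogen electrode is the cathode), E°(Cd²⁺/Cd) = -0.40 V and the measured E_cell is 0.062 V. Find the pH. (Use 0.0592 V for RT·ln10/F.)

E°_cell = 0.40 V and n = 2.
log Q = n(E° − E)/0.0592 = 2×(0.40 − 0.062)/0.0592 = 11.419.
With Q = [Cd²⁺]·P(H₂) / [H⁺]^2, solving for [H⁺] gives log[H⁺] = -6.207, so pH = 6.21.

pH = 6.21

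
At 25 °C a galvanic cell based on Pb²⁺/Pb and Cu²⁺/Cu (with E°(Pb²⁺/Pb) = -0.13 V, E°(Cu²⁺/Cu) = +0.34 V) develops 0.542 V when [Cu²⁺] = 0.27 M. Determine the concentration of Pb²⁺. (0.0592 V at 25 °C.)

From the Nernst equation, log Q = n(E° − E)/0.0592 = 2(0.47 − 0.542)/0.0592 = -2.432, so Q = 0.00369.
With Q = [Pb²⁺]/[Cu²⁺] and the known concentrations, [Pb²⁺] in the numerator gives [Pb²⁺] = 0.001 M.

0.001 M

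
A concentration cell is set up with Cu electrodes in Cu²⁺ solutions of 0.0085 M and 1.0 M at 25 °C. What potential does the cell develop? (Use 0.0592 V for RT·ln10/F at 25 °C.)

Both half-cells are Cu²⁺/Cu, so E°_cell = 0. The concentrated side is the cathode; the cell reaction moves Cu²⁺ from high to low concentration with n = 2.
Q = [Cu²⁺]_dilute/[Cu²⁺]_conc = 0.0085/1.0 = 0.00850.
E = 0 − (0.0592/2) log Q = −(0.0592/2)(-2.071) = 0.0613 V.

0.061 V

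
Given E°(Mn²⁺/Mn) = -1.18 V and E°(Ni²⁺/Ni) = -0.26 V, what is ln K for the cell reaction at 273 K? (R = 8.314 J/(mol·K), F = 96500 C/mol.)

ln K = 78.2

E°_cell = -0.26 − (-1.18) = 0.92 V, with n = 2 electrons transferred.
At equilibrium E = 0, so the Nernst equation gives ln K = nFE°/RT = (2)(96500)(0.92)/((8.314)(273)) = 78.23.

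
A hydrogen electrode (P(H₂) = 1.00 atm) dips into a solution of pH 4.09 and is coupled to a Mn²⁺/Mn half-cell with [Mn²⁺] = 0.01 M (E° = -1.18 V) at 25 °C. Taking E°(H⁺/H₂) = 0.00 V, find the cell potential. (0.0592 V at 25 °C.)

The hydrogen couple is the cathode, so E°_cell = 1.18 V; n = 2.
[H⁺] = 10^(−4.09) = 8.1 × 10^-5 M, and Q = [Mn²⁺]·P(H₂) / [H⁺]^2 = 1.51 × 10^6.
E = E° − (0.0592/2) log Q = 1.18 − (0.0592/2)(6.180) = 0.997 V.

1.00 V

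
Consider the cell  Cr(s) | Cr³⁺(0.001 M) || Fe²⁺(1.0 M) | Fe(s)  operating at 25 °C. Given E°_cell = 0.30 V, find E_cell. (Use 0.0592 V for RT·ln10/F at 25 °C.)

Balancing electrons gives n = 6; the reaction quotient is Q = [Cr³⁺]^2/[Fe²⁺]^3 = 1 × 10^-6.
At 25 °C, E = E° − (0.0592/n) log Q = 0.30 − (0.0592/6)(-6.000) = 0.300 + 0.059 = 0.359 V.

0.359 V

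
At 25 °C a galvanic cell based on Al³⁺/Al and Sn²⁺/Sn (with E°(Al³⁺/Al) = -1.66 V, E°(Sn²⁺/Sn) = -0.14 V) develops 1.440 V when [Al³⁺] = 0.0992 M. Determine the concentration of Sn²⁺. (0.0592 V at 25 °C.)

From the Nernst equation, log Q = n(E° − E)/0.0592 = 6(1.52 − 1.440)/0.0592 = 8.108, so Q = 1.28 × 10^8.
With Q = [Al³⁺]^2/[Sn²⁺]^3 and the known concentrations, [Sn²⁺]^3 in the denominator gives [Sn²⁺] = 4.2 × 10^-4 M.

4.2 × 10^-4 M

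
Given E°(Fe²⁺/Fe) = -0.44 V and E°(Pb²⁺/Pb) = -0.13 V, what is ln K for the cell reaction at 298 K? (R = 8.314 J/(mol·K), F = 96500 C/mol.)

E°_cell = -0.13 − (-0.44) = 0.31 V, with n = 2 electrons transferred.
At equilibrium E = 0, so the Nernst equation gives ln K = nFE°/RT = (2)(96500)(0.31)/((8.314)(298)) = 24.15.

ln K = 24.1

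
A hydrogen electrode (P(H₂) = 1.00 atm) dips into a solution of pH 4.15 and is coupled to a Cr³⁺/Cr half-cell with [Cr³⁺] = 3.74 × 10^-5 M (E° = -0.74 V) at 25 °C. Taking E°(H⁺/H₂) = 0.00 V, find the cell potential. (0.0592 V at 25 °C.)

0.58 V

The hydrogen couple is the cathode, so E°_cell = 0.74 V; n = 6.
[H⁺] = 10^(−4.15) = 7.1 × 10^-5 M, and Q = [Cr³⁺]^2·P(H₂)^3 / [H⁺]^6 = 1.11 × 10^16.
E = E° − (0.0592/6) log Q = 0.74 − (0.0592/6)(16.046) = 0.582 V.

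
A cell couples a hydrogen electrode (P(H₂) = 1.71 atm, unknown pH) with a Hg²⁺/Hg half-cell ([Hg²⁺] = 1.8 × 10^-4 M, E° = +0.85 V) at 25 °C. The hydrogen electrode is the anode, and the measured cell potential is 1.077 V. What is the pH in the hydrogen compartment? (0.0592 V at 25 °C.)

E°_cell = 0.85 V and n = 2.
log Q = n(E° − E)/0.0592 = 2×(0.85 − 1.077)/0.0592 = -7.669.
With Q = [H⁺]^2 / ([Hg²⁺]·P(H₂)), solving for [H⁺] gives log[H⁺] = -5.590, so pH = 5.59.

pH = 5.59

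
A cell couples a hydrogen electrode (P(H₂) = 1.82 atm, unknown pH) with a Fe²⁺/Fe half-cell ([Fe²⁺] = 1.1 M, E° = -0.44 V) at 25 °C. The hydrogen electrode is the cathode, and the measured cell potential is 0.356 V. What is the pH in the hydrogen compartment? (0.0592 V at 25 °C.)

E°_cell = 0.44 V and n = 2.
log Q = n(E° − E)/0.0592 = 2×(0.44 − 0.356)/0.0592 = 2.838.
With Q = [Fe²⁺]·P(H₂) / [H⁺]^2, solving for [H⁺] gives log[H⁺] = -1.268, so pH = 1.27.

pH = 1.27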